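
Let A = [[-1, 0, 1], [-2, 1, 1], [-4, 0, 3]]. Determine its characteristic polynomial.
χ_A(x) = (x - 1)^3

xI - A = [[x + 1, 0, -1], [2, x - 1, -1], [4, 0, x - 3]].

Expanding det(xI - A) along the first row:
det(xI - A) = + (x + 1)·det([[x - 1, -1], [0, x - 3]]) - (0)·det([[2, -1], [4, x - 3]]) + (-1)·det([[2, x - 1], [4, 0]]).

Evaluating gives χ_A(x) = x^3 - 3x^2 + 3x - 1 = (x - 1)^3.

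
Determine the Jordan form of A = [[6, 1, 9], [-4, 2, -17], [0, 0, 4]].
The characteristic polynomial is det(xI - A) = (x - 4)^3, so the eigenvalues are 4 (algebraic multiplicity 3).

For λ = 4: rank(A - 4I) = 2, rank((A - 4I)^2) = 1, rank((A - 4I)^3) = 0. The eigenspace has dimension 3 - 2 = 1, so there is 1 Jordan block; the rank sequence gives block sizes [3].

Assembling the blocks gives the Jordan form J above.

J = [[4, 1, 0], [0, 4, 1], [0, 0, 4]]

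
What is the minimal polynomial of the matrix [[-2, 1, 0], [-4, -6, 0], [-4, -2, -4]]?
m_A(x) = (x + 4)^2

The characteristic polynomial factors as (x + 4)^3. The minimal polynomial is ∏(x - λ)^{k_λ} where k_λ is the size of the largest Jordan block at λ.

For λ = -4: rank(A + 4I) = 1, and the largest Jordan block has size 2 (the smallest k with rank((A + 4I)^k) = rank((A + 4I)^(k+1))).

So m_A(x) = (x + 4)^2.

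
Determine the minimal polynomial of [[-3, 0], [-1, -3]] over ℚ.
m_A(x) = (x + 3)^2

The characteristic polynomial factors as (x + 3)^2. The minimal polynomial is ∏(x - λ)^{k_λ} where k_λ is the size of the largest Jordan block at λ.

For λ = -3: rank(A + 3I) = 1, and the largest Jordan block has size 2 (the smallest k with rank((A + 3I)^k) = rank((A + 3I)^(k+1))).

So m_A(x) = (x + 3)^2.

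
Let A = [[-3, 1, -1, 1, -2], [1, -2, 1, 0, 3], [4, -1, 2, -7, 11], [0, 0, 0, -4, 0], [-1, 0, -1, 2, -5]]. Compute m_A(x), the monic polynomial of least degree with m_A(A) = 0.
m_A(x) = (x + 2)^2(x + 4)

The characteristic polynomial factors as (x + 2)^4(x + 4). The minimal polynomial is ∏(x - λ)^{k_λ} where k_λ is the size of the largest Jordan block at λ.

For λ = -4: rank(A + 4I) = 4, and the largest Jordan block has size 1 (the smallest k with rank((A + 4I)^k) = rank((A + 4I)^(k+1))).
For λ = -2: rank(A + 2I) = 3, and the largest Jordan block has size 2 (the smallest k with rank((A + 2I)^k) = rank((A + 2I)^(k+1))).

So m_A(x) = (x + 2)^2(x + 4).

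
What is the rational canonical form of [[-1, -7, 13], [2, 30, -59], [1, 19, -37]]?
R = [[0, 0, -12], [1, 0, -19], [0, 1, -8]]

The invariant factors of A (the non-unit diagonal entries of the Smith normal form of xI - A over ℚ[x]) are (x + 1)(x + 3)(x + 4), each dividing the next. The characteristic polynomial is their product, (x + 1)(x + 3)(x + 4).

The rational canonical form is the block-diagonal matrix of companion matrices C(f_i):
R = [[0, 0, -12], [1, 0, -19], [0, 1, -8]].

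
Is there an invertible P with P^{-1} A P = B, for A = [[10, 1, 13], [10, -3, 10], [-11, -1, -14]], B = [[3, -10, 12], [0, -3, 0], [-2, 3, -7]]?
Two matrices over a field are similar if and only if they have the same invariant factors.

Both A and B have characteristic polynomial (x + 1)(x + 3)^2 and minimal polynomial (x + 1)(x + 3)^2. Computing further, both have invariant factors (x + 1)(x + 3)^2. Hence A and B are similar.

Yes.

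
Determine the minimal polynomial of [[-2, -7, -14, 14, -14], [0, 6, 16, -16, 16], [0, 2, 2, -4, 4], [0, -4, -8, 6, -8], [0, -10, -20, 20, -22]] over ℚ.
The characteristic polynomial factors as (x + 2)^5. The minimal polynomial is ∏(x - λ)^{k_λ} where k_λ is the size of the largest Jordan block at λ.

For λ = -2: rank(A + 2I) = 1, and the largest Jordan block has size 2 (the smallest k with rank((A + 2I)^k) = rank((A + 2I)^(k+1))).

So m_A(x) = (x + 2)^2.

m_A(x) = (x + 2)^2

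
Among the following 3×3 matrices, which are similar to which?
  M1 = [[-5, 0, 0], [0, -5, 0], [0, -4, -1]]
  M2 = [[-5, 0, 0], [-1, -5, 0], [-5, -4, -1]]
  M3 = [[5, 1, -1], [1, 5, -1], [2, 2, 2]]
Characteristic polynomials: χ_{M1} = (x + 1)(x + 5)^2, χ_{M2} = (x + 1)(x + 5)^2, χ_{M3} = (x - 4)^3.

{M1}: invariant factors x + 5, (x + 1)(x + 5).

{M2}: invariant factors (x + 1)(x + 5)^2.

{M3}: invariant factors x - 4, (x - 4)^2.

Matrices are similar if and only if their invariant-factor lists agree; the partition into similarity classes is {M1}, {M2}, {M3}.

3 classes: {M1}, {M2}, {M3}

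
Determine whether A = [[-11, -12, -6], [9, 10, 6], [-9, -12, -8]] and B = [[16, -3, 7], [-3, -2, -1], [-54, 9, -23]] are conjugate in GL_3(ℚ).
Both have characteristic polynomial (x + 2)^2(x + 5), but the minimal polynomial of A is (x + 2)(x + 5) while the minimal polynomial of B is (x + 2)^2(x + 5). The minimal polynomial is a similarity invariant, so A and B are not similar.

No.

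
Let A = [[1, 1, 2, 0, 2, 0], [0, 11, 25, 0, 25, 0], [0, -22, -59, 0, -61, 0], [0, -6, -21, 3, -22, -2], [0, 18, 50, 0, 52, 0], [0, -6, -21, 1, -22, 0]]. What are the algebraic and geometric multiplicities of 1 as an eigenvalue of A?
algebraic multiplicity 4, geometric multiplicity 2

The characteristic polynomial is (x - 2)^2(x - 1)^4, so the factor x - 1 appears with exponent 4: the algebraic multiplicity is 4.

rank(A - I) = 4, so the eigenspace has dimension 6 - 4 = 2: the geometric multiplicity is 2.

Since 2 < 4, A is not diagonalizable.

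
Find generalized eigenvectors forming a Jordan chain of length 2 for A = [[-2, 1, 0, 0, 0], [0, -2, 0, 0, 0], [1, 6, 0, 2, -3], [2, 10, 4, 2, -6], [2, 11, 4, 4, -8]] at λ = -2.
We seek v_1 ∈ ker((A + 2I)^2) \ ker(A + 2I), then set v_{i+1} = (A + 2I) v_i.

One such chain is v_1 = [[0, 1, -1, -2, 0]]^T, v_2 = [[1, 0, 0, -2, -1]]^T. Check: (A + 2I) v_2 = [[0, 0, 0, 0, 0]]^T = 0.

v_1 = [[0, 1, -1, -2, 0]]^T, v_2 = [[1, 0, 0, -2, -1]]^T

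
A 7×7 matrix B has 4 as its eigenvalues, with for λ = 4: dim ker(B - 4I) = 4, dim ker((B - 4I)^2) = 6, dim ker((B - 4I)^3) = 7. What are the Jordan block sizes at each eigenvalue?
λ = 4: successive nullity increments [4, 2, 1] count blocks of size ≥ k; block sizes are [3, 2, 1, 1].

Jordan blocks: (4, 3), (4, 2), (4, 1), (4, 1)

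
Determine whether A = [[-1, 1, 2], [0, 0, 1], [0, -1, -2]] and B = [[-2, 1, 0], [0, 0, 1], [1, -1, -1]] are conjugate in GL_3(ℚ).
Two matrices over a field are similar if and only if they have the same invariant factors.

Both A and B have characteristic polynomial (x + 1)^3 and minimal polynomial (x + 1)^3. Computing further, both have invariant factors (x + 1)^3. Hence A and B are similar.

Yes.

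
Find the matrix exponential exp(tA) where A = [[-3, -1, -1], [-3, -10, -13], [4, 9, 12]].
A has Jordan form J = [[-2, 1, 0], [0, -2, 0], [0, 0, 3]] with A = PJP^{-1}, so e^{tA} = P e^{tJ} P^{-1}.

For a Jordan block J_k(λ), e^{tJ_k(λ)} = e^{λt} · (I + tN + t^2 N^2/2! + ... + t^{k-1} N^{k-1}/(k-1)!) where N is the nilpotent superdiagonal part.

Assembling the blocks and conjugating back gives the entries of e^{tA} as shown above.

e^{tA} = [[(1 - t)*e^{-2*t}, -t*e^{-2*t}, -t*e^{-2*t}], [(2*t - e^{5*t} + 1)*e^{-2*t}, (2*t - 2*e^{5*t} + 3)*e^{-2*t}, (2*t - 3*e^{5*t} + 3)*e^{-2*t}], [(-t + e^{5*t} - 1)*e^{-2*t}, (-t + 2*e^{5*t} - 2)*e^{-2*t}, (-t + 3*e^{5*t} - 2)*e^{-2*t}]]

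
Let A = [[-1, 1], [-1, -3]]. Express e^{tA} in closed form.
e^{tA} = [[(t + 1)*e^{-2*t}, t*e^{-2*t}], [-t*e^{-2*t}, (1 - t)*e^{-2*t}]]

A has Jordan form J = [[-2, 1], [0, -2]] with A = PJP^{-1}, so e^{tA} = P e^{tJ} P^{-1}.

For a Jordan block J_k(λ), e^{tJ_k(λ)} = e^{λt} · (I + tN + t^2 N^2/2! + ... + t^{k-1} N^{k-1}/(k-1)!) where N is the nilpotent superdiagonal part.

Assembling the blocks and conjugating back gives the entries of e^{tA} as shown above.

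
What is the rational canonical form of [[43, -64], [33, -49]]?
The invariant factors of A (the non-unit diagonal entries of the Smith normal form of xI - A over ℚ[x]) are (x + 1)(x + 5), each dividing the next. The characteristic polynomial is their product, (x + 1)(x + 5).

The rational canonical form is the block-diagonal matrix of companion matrices C(f_i):
R = [[0, -5], [1, -6]].

R = [[0, -5], [1, -6]]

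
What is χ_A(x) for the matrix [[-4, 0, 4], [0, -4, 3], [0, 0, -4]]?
xI - A = [[x + 4, 0, -4], [0, x + 4, -3], [0, 0, x + 4]].

Expanding det(xI - A) along the first row:
det(xI - A) = + (x + 4)·det([[x + 4, -3], [0, x + 4]]) - (0)·det([[0, -3], [0, x + 4]]) + (-4)·det([[0, x + 4], [0, 0]]).

Evaluating gives χ_A(x) = x^3 + 12x^2 + 48x + 64 = (x + 4)^3.

χ_A(x) = (x + 4)^3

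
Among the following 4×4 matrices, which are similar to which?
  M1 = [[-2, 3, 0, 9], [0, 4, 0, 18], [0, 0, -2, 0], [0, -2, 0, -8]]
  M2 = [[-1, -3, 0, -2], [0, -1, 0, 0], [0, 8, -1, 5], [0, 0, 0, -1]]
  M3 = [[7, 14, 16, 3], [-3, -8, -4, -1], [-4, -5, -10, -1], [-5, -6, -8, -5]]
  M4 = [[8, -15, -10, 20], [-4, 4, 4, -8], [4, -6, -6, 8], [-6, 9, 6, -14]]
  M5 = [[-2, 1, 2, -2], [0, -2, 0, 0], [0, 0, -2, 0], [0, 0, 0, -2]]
Characteristic polynomials: χ_{M1} = (x + 2)^4, χ_{M2} = (x + 1)^4, χ_{M3} = (x + 4)^4, χ_{M4} = (x + 2)^4, χ_{M5} = (x + 2)^4.

{M1, M4, M5}: invariant factors x + 2, x + 2, (x + 2)^2.

{M2}: invariant factors (x + 1)^2, (x + 1)^2.

{M3}: invariant factors (x + 4)^2, (x + 4)^2.

Matrices are similar if and only if their invariant-factor lists agree; the partition into similarity classes is {M1, M4, M5}, {M2}, {M3}.

3 classes: {M1, M4, M5}, {M2}, {M3}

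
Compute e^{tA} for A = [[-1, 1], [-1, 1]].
A has Jordan form J = [[0, 1], [0, 0]] with A = PJP^{-1}, so e^{tA} = P e^{tJ} P^{-1}.

For a Jordan block J_k(λ), e^{tJ_k(λ)} = e^{λt} · (I + tN + t^2 N^2/2! + ... + t^{k-1} N^{k-1}/(k-1)!) where N is the nilpotent superdiagonal part.

Assembling the blocks and conjugating back gives the entries of e^{tA} as shown above.

e^{tA} = [[1 - t, t], [-t, t + 1]]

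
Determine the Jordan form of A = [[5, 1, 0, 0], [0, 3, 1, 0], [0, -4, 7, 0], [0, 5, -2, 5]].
J = [[5, 1, 0, 0], [0, 5, 1, 0], [0, 0, 5, 0], [0, 0, 0, 5]]

The characteristic polynomial is det(xI - A) = (x - 5)^4, so the eigenvalues are 5 (algebraic multiplicity 4).

For λ = 5: rank(A - 5I) = 2, rank((A - 5I)^2) = 1, rank((A - 5I)^3) = 0. The eigenspace has dimension 4 - 2 = 2, so there are 2 Jordan blocks; the rank sequence gives block sizes [3, 1].

Assembling the blocks gives the Jordan form J above.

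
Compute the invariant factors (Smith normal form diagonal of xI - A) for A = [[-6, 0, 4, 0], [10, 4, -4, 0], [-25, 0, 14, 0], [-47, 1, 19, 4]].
The Jordan structure of A has elementary divisors (x - 4)^3, (x - 4). Arranging the block sizes at each eigenvalue in decreasing order and taking row products gives the invariant factors.

Invariant factors (smallest first, each dividing the next): x - 4, (x - 4)^3.

Check: the last factor (x - 4)^3 is the minimal polynomial, and the product (x - 4)^4 is the characteristic polynomial.

x - 4, (x - 4)^3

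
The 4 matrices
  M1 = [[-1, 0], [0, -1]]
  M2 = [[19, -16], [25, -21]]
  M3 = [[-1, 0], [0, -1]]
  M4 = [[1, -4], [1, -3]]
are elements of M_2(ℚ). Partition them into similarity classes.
2 classes: {M1, M3}, {M2, M4}

Characteristic polynomials: χ_{M1} = (x + 1)^2, χ_{M2} = (x + 1)^2, χ_{M3} = (x + 1)^2, χ_{M4} = (x + 1)^2.

{M1, M3}: invariant factors x + 1, x + 1.

{M2, M4}: invariant factors (x + 1)^2.

Matrices are similar if and only if their invariant-factor lists agree; the partition into similarity classes is {M1, M3}, {M2, M4}.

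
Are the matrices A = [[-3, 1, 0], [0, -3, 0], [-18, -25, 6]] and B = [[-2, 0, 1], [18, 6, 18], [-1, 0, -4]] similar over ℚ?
Two matrices over a field are similar if and only if they have the same invariant factors.

Both A and B have characteristic polynomial (x - 6)(x + 3)^2 and minimal polynomial (x - 6)(x + 3)^2. Computing further, both have invariant factors (x - 6)(x + 3)^2. Hence A and B are similar.

Yes.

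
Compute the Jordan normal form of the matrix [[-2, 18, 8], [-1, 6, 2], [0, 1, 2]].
J = [[2, 1, 0], [0, 2, 1], [0, 0, 2]]

The characteristic polynomial is det(xI - A) = (x - 2)^3, so the eigenvalues are 2 (algebraic multiplicity 3).

For λ = 2: rank(A - 2I) = 2, rank((A - 2I)^2) = 1, rank((A - 2I)^3) = 0. The eigenspace has dimension 3 - 2 = 1, so there is 1 Jordan block; the rank sequence gives block sizes [3].

Assembling the blocks gives the Jordan form J above.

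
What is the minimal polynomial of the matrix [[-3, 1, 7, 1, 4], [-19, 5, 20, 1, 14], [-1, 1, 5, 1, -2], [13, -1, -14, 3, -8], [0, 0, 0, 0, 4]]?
The characteristic polynomial factors as (x - 4)^4(x + 2). The minimal polynomial is ∏(x - λ)^{k_λ} where k_λ is the size of the largest Jordan block at λ.

For λ = -2: rank(A + 2I) = 4, and the largest Jordan block has size 1 (the smallest k with rank((A + 2I)^k) = rank((A + 2I)^(k+1))).
For λ = 4: rank(A - 4I) = 3, and the largest Jordan block has size 3 (the smallest k with rank((A - 4I)^k) = rank((A - 4I)^(k+1))).

So m_A(x) = (x - 4)^3(x + 2).

m_A(x) = (x - 4)^3(x + 2)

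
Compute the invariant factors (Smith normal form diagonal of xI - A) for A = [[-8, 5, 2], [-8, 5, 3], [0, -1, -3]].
(x + 2)^3

The Jordan structure of A has elementary divisors (x + 2)^3. Arranging the block sizes at each eigenvalue in decreasing order and taking row products gives the invariant factors.

Invariant factors (smallest first, each dividing the next): (x + 2)^3.

Check: the last factor (x + 2)^3 is the minimal polynomial, and the product (x + 2)^3 is the characteristic polynomial.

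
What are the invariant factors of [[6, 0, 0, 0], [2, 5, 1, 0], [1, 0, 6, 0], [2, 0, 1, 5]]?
The Jordan structure of A has elementary divisors (x - 5), (x - 5), (x - 6)^2. Arranging the block sizes at each eigenvalue in decreasing order and taking row products gives the invariant factors.

Invariant factors (smallest first, each dividing the next): x - 5, (x - 6)^2(x - 5).

Check: the last factor (x - 6)^2(x - 5) is the minimal polynomial, and the product (x - 6)^2(x - 5)^2 is the characteristic polynomial.

x - 5, (x - 6)^2(x - 5)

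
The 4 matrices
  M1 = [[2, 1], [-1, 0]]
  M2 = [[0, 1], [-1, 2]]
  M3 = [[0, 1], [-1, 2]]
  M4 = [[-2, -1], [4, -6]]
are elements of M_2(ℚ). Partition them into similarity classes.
Characteristic polynomials: χ_{M1} = (x - 1)^2, χ_{M2} = (x - 1)^2, χ_{M3} = (x - 1)^2, χ_{M4} = (x + 4)^2.

{M1, M2, M3}: invariant factors (x - 1)^2.

{M4}: invariant factors (x + 4)^2.

Matrices are similar if and only if their invariant-factor lists agree; the partition into similarity classes is {M1, M2, M3}, {M4}.

2 classes: {M1, M2, M3}, {M4}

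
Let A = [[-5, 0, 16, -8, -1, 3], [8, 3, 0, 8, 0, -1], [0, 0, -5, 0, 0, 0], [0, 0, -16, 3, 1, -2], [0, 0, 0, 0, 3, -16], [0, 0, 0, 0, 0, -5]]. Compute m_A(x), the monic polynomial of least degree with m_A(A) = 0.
m_A(x) = (x - 3)^2(x + 5)^2

The characteristic polynomial factors as (x - 3)^3(x + 5)^3. The minimal polynomial is ∏(x - λ)^{k_λ} where k_λ is the size of the largest Jordan block at λ.

For λ = -5: rank(A + 5I) = 4, and the largest Jordan block has size 2 (the smallest k with rank((A + 5I)^k) = rank((A + 5I)^(k+1))).
For λ = 3: rank(A - 3I) = 4, and the largest Jordan block has size 2 (the smallest k with rank((A - 3I)^k) = rank((A - 3I)^(k+1))).

So m_A(x) = (x - 3)^2(x + 5)^2.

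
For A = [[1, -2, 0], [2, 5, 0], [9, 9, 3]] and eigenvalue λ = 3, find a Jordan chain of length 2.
v_1 = [[3, -2, -13]]^T, v_2 = [[-2, 2, 9]]^T

We seek v_1 ∈ ker((A - 3I)^2) \ ker(A - 3I), then set v_{i+1} = (A - 3I) v_i.

One such chain is v_1 = [[3, -2, -13]]^T, v_2 = [[-2, 2, 9]]^T. Check: (A - 3I) v_2 = [[0, 0, 0]]^T = 0.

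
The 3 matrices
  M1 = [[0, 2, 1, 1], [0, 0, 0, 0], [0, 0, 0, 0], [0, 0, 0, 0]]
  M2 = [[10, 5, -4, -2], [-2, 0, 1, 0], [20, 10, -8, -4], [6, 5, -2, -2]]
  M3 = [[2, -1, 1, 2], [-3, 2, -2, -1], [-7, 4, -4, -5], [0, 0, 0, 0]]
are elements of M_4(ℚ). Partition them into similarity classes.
2 classes: {M1}, {M2, M3}

Characteristic polynomials: χ_{M1} = x^4, χ_{M2} = x^4, χ_{M3} = x^4.

{M1}: invariant factors x, x, x^2.

{M2, M3}: invariant factors x, x^3.

Matrices are similar if and only if their invariant-factor lists agree; the partition into similarity classes is {M1}, {M2, M3}.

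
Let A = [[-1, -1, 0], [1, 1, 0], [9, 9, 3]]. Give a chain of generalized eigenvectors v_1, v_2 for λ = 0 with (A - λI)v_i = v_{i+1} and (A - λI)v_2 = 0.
We seek v_1 ∈ ker(A^2) \ ker(A), then set v_{i+1} = A v_i.

One such chain is v_1 = [[-2, 1, 3]]^T, v_2 = [[1, -1, 0]]^T. Check: A v_2 = [[0, 0, 0]]^T = 0.

v_1 = [[-2, 1, 3]]^T, v_2 = [[1, -1, 0]]^T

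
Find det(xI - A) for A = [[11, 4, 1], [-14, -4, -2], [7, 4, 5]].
xI - A = [[x - 11, -4, -1], [14, x + 4, 2], [-7, -4, x - 5]].

Expanding det(xI - A) along the first row:
det(xI - A) = + (x - 11)·det([[x + 4, 2], [-4, x - 5]]) - (-4)·det([[14, 2], [-7, x - 5]]) + (-1)·det([[14, x + 4], [-7, -4]]).

Evaluating gives χ_A(x) = x^3 - 12x^2 + 48x - 64 = (x - 4)^3.

χ_A(x) = (x - 4)^3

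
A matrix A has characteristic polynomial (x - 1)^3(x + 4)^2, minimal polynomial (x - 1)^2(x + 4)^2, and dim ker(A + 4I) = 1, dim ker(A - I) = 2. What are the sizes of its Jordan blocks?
Jordan blocks: (-4, 2), (1, 2), (1, 1)

λ = -4: algebraic multiplicity 2 (exponent in χ_A), largest block size 2 (exponent in m_A), 1 block (geometric multiplicity). This forces block sizes [2].
λ = 1: algebraic multiplicity 3 (exponent in χ_A), largest block size 2 (exponent in m_A), 2 blocks (geometric multiplicity). These force block sizes [2, 1].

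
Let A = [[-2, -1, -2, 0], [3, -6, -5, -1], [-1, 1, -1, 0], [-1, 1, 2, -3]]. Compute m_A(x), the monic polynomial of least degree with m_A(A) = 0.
The characteristic polynomial factors as (x + 3)^4. The minimal polynomial is ∏(x - λ)^{k_λ} where k_λ is the size of the largest Jordan block at λ.

For λ = -3: rank(A + 3I) = 2, and the largest Jordan block has size 3 (the smallest k with rank((A + 3I)^k) = rank((A + 3I)^(k+1))).

So m_A(x) = (x + 3)^3.

m_A(x) = (x + 3)^3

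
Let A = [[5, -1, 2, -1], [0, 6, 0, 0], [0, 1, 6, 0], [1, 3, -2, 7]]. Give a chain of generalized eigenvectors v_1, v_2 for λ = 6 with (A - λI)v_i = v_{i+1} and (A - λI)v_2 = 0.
v_1 = [[0, 1, 0, 0]]^T, v_2 = [[-1, 0, 1, 3]]^T

We seek v_1 ∈ ker((A - 6I)^2) \ ker(A - 6I), then set v_{i+1} = (A - 6I) v_i.

One such chain is v_1 = [[0, 1, 0, 0]]^T, v_2 = [[-1, 0, 1, 3]]^T. Check: (A - 6I) v_2 = [[0, 0, 0, 0]]^T = 0.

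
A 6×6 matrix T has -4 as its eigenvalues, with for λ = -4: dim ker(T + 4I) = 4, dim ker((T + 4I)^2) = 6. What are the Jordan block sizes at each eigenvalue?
Jordan blocks: (-4, 2), (-4, 2), (-4, 1), (-4, 1)

λ = -4: successive nullity increments [4, 2] count blocks of size ≥ k; block sizes are [2, 2, 1, 1].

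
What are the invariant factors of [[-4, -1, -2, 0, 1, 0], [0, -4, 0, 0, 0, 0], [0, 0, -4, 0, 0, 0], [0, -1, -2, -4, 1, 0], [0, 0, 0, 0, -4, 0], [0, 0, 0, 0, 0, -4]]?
The Jordan structure of A has elementary divisors (x + 4)^2, (x + 4), (x + 4), (x + 4), (x + 4). Arranging the block sizes at each eigenvalue in decreasing order and taking row products gives the invariant factors.

Invariant factors (smallest first, each dividing the next): x + 4, x + 4, x + 4, x + 4, (x + 4)^2.

Check: the last factor (x + 4)^2 is the minimal polynomial, and the product (x + 4)^6 is the characteristic polynomial.

x + 4, x + 4, x + 4, x + 4, (x + 4)^2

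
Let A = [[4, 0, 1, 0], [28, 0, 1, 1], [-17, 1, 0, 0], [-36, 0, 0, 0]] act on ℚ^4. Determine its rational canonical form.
R = [[0, 0, 0, -36], [1, 0, 0, 24], [0, 1, 0, -16], [0, 0, 1, 4]]

The invariant factors of A (the non-unit diagonal entries of the Smith normal form of xI - A over ℚ[x]) are (x^2 - 2x + 6)^2, each dividing the next. The characteristic polynomial is their product, (x^2 - 2x + 6)^2.

The rational canonical form is the block-diagonal matrix of companion matrices C(f_i):
R = [[0, 0, 0, -36], [1, 0, 0, 24], [0, 1, 0, -16], [0, 0, 1, 4]].

Note the characteristic polynomial does not split into linear factors over ℚ, so A has no Jordan form over ℚ; the rational canonical form exists over any field.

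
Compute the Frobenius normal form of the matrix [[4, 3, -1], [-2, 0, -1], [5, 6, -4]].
R = [[0, 0, -3], [1, 0, -1], [0, 1, 0]]

The invariant factors of A (the non-unit diagonal entries of the Smith normal form of xI - A over ℚ[x]) are x^3 + x + 3, each dividing the next. The characteristic polynomial is their product, x^3 + x + 3.

The rational canonical form is the block-diagonal matrix of companion matrices C(f_i):
R = [[0, 0, -3], [1, 0, -1], [0, 1, 0]].

Note the characteristic polynomial does not split into linear factors over ℚ, so A has no Jordan form over ℚ; the rational canonical form exists over any field.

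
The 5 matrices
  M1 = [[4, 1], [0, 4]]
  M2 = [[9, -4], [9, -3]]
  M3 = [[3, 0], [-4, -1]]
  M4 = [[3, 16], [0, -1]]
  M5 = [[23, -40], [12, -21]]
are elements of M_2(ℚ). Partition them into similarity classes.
3 classes: {M1}, {M2}, {M3, M4, M5}

Characteristic polynomials: χ_{M1} = (x - 4)^2, χ_{M2} = (x - 3)^2, χ_{M3} = (x - 3)(x + 1), χ_{M4} = (x - 3)(x + 1), χ_{M5} = (x - 3)(x + 1).

{M1}: invariant factors (x - 4)^2.

{M2}: invariant factors (x - 3)^2.

{M3, M4, M5}: invariant factors (x - 3)(x + 1).

Matrices are similar if and only if their invariant-factor lists agree; the partition into similarity classes is {M1}, {M2}, {M3, M4, M5}.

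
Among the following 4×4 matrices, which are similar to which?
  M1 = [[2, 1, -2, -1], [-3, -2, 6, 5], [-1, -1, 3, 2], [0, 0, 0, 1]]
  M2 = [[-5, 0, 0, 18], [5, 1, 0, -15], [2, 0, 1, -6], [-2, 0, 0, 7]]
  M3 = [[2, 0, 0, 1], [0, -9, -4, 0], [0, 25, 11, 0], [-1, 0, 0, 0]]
Characteristic polynomials: χ_{M1} = (x - 1)^4, χ_{M2} = (x - 1)^4, χ_{M3} = (x - 1)^4.

{M1, M3}: invariant factors (x - 1)^2, (x - 1)^2.

{M2}: invariant factors x - 1, x - 1, (x - 1)^2.

Matrices are similar if and only if their invariant-factor lists agree; the partition into similarity classes is {M1, M3}, {M2}.

2 classes: {M1, M3}, {M2}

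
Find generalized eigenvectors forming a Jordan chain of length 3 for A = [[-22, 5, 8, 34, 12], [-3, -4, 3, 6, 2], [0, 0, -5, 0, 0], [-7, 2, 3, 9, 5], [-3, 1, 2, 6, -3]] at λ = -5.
v_1 = [[5, -1, 1, 2, 2]]^T, v_2 = [[10, 3, 0, 4, 2]]^T, v_3 = [[5, 1, 0, 2, 1]]^T

We seek v_1 ∈ ker((A + 5I)^3) \ ker((A + 5I)^2), then set v_{i+1} = (A + 5I) v_i.

One such chain is v_1 = [[5, -1, 1, 2, 2]]^T, v_2 = [[10, 3, 0, 4, 2]]^T, v_3 = [[5, 1, 0, 2, 1]]^T. Check: (A + 5I) v_3 = [[0, 0, 0, 0, 0]]^T = 0.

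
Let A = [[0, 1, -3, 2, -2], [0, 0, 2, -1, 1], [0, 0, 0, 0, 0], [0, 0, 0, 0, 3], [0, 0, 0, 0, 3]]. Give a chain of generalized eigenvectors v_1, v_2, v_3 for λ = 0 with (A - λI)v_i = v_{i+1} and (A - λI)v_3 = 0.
v_1 = [[0, 1, 1, 1, 0]]^T, v_2 = [[0, 1, 0, 0, 0]]^T, v_3 = [[1, 0, 0, 0, 0]]^T

We seek v_1 ∈ ker(A^3) \ ker(A^2), then set v_{i+1} = A v_i.

One such chain is v_1 = [[0, 1, 1, 1, 0]]^T, v_2 = [[0, 1, 0, 0, 0]]^T, v_3 = [[1, 0, 0, 0, 0]]^T. Check: A v_3 = [[0, 0, 0, 0, 0]]^T = 0.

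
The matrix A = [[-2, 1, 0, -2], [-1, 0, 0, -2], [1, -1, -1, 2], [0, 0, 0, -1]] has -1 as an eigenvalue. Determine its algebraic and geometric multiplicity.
algebraic multiplicity 4, geometric multiplicity 3

The characteristic polynomial is (x + 1)^4, so the factor x + 1 appears with exponent 4: the algebraic multiplicity is 4.

rank(A + I) = 1, so the eigenspace has dimension 4 - 1 = 3: the geometric multiplicity is 3.

Since 3 < 4, A is not diagonalizable.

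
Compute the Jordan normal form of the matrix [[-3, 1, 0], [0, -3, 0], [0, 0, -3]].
J = [[-3, 1, 0], [0, -3, 0], [0, 0, -3]]

The characteristic polynomial is det(xI - A) = (x + 3)^3, so the eigenvalues are -3 (algebraic multiplicity 3).

For λ = -3: rank(A + 3I) = 1, rank((A + 3I)^2) = 0. The eigenspace has dimension 3 - 1 = 2, so there are 2 Jordan blocks; the rank sequence gives block sizes [2, 1].

Assembling the blocks gives the Jordan form J above.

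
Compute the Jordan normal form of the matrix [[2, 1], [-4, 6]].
The characteristic polynomial is det(xI - A) = (x - 4)^2, so the eigenvalues are 4 (algebraic multiplicity 2).

For λ = 4: rank(A - 4I) = 1, rank((A - 4I)^2) = 0. The eigenspace has dimension 2 - 1 = 1, so there is 1 Jordan block; the rank sequence gives block sizes [2].

Assembling the blocks gives the Jordan form J above.

J = [[4, 1], [0, 4]]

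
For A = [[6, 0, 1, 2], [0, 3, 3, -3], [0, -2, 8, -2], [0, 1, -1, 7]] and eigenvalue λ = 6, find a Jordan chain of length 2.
We seek v_1 ∈ ker((A - 6I)^2) \ ker(A - 6I), then set v_{i+1} = (A - 6I) v_i.

One such chain is v_1 = [[0, 4, 3, -1]]^T, v_2 = [[1, 0, 0, 0]]^T. Check: (A - 6I) v_2 = [[0, 0, 0, 0]]^T = 0.

v_1 = [[0, 4, 3, -1]]^T, v_2 = [[1, 0, 0, 0]]^T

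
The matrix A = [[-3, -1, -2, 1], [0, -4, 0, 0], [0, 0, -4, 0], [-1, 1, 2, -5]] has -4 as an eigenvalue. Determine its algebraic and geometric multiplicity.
The characteristic polynomial is (x + 4)^4, so the factor x + 4 appears with exponent 4: the algebraic multiplicity is 4.

rank(A + 4I) = 1, so the eigenspace has dimension 4 - 1 = 3: the geometric multiplicity is 3.

Since 3 < 4, A is not diagonalizable.

algebraic multiplicity 4, geometric multiplicity 3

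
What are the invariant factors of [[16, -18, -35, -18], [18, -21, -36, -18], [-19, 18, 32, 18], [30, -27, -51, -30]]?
x + 3, (x - 6)(x + 3)^2

The Jordan structure of A has elementary divisors (x + 3)^2, (x + 3), (x - 6). Arranging the block sizes at each eigenvalue in decreasing order and taking row products gives the invariant factors.

Invariant factors (smallest first, each dividing the next): x + 3, (x - 6)(x + 3)^2.

Check: the last factor (x - 6)(x + 3)^2 is the minimal polynomial, and the product (x - 6)(x + 3)^3 is the characteristic polynomial.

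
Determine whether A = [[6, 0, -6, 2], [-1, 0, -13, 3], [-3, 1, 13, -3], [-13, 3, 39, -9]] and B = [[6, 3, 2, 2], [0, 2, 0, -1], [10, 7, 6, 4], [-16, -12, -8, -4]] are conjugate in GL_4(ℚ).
Yes.

Two matrices over a field are similar if and only if they have the same invariant factors.

Both A and B have characteristic polynomial (x - 4)(x - 2)^3 and minimal polynomial (x - 4)(x - 2)^3. Computing further, both have invariant factors (x - 4)(x - 2)^3. Hence A and B are similar.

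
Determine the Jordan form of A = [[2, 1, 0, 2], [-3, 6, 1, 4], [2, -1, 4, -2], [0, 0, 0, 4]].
J = [[4, 1, 0, 0], [0, 4, 1, 0], [0, 0, 4, 0], [0, 0, 0, 4]]

The characteristic polynomial is det(xI - A) = (x - 4)^4, so the eigenvalues are 4 (algebraic multiplicity 4).

For λ = 4: rank(A - 4I) = 2, rank((A - 4I)^2) = 1, rank((A - 4I)^3) = 0. The eigenspace has dimension 4 - 2 = 2, so there are 2 Jordan blocks; the rank sequence gives block sizes [3, 1].

Assembling the blocks gives the Jordan form J above.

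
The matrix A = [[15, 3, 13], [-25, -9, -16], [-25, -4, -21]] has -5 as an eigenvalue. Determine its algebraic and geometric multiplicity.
algebraic multiplicity 3, geometric multiplicity 1

The characteristic polynomial is (x + 5)^3, so the factor x + 5 appears with exponent 3: the algebraic multiplicity is 3.

rank(A + 5I) = 2, so the eigenspace has dimension 3 - 2 = 1: the geometric multiplicity is 1.

Since 1 < 3, A is not diagonalizable.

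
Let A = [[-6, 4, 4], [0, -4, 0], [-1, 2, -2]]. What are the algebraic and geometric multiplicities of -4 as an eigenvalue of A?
algebraic multiplicity 3, geometric multiplicity 2

The characteristic polynomial is (x + 4)^3, so the factor x + 4 appears with exponent 3: the algebraic multiplicity is 3.

rank(A + 4I) = 1, so the eigenspace has dimension 3 - 1 = 2: the geometric multiplicity is 2.

Since 2 < 3, A is not diagonalizable.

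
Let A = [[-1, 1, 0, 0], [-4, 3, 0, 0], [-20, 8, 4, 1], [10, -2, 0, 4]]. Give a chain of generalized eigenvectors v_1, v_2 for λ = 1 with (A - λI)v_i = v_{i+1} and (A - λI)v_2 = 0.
We seek v_1 ∈ ker((A - I)^2) \ ker(A - I), then set v_{i+1} = (A - I) v_i.

One such chain is v_1 = [[1, 1, 4, -2]]^T, v_2 = [[-1, -2, -2, 2]]^T. Check: (A - I) v_2 = [[0, 0, 0, 0]]^T = 0.

v_1 = [[1, 1, 4, -2]]^T, v_2 = [[-1, -2, -2, 2]]^T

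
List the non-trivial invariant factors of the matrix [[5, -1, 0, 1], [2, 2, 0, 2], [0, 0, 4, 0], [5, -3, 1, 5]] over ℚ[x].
x - 4, (x - 4)^3

The Jordan structure of A has elementary divisors (x - 4)^3, (x - 4). Arranging the block sizes at each eigenvalue in decreasing order and taking row products gives the invariant factors.

Invariant factors (smallest first, each dividing the next): x - 4, (x - 4)^3.

Check: the last factor (x - 4)^3 is the minimal polynomial, and the product (x - 4)^4 is the characteristic polynomial.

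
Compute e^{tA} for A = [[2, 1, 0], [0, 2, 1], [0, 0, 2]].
A has Jordan form J = [[2, 1, 0], [0, 2, 1], [0, 0, 2]] with A = PJP^{-1}, so e^{tA} = P e^{tJ} P^{-1}.

For a Jordan block J_k(λ), e^{tJ_k(λ)} = e^{λt} · (I + tN + t^2 N^2/2! + ... + t^{k-1} N^{k-1}/(k-1)!) where N is the nilpotent superdiagonal part.

Assembling the blocks and conjugating back gives the entries of e^{tA} as shown above.

e^{tA} = [[e^{2*t}, t*e^{2*t}, t^2*e^{2*t}/2], [0, e^{2*t}, t*e^{2*t}], [0, 0, e^{2*t}]]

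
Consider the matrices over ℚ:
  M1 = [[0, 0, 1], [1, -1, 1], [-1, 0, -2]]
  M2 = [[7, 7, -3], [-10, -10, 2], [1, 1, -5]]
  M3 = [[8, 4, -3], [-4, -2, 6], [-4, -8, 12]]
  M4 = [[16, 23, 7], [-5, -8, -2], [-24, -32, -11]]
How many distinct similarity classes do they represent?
4 classes: {M1}, {M2}, {M3}, {M4}

Characteristic polynomials: χ_{M1} = (x + 1)^3, χ_{M2} = x(x + 4)^2, χ_{M3} = (x - 6)^3, χ_{M4} = (x + 1)^3.

{M1}: invariant factors x + 1, (x + 1)^2.

{M2}: invariant factors x(x + 4)^2.

{M3}: invariant factors x - 6, (x - 6)^2.

{M4}: invariant factors (x + 1)^3.

Matrices are similar if and only if their invariant-factor lists agree; the partition into similarity classes is {M1}, {M2}, {M3}, {M4}.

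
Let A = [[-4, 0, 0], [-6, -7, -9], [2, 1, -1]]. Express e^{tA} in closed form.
e^{tA} = [[e^{-4*t}, 0, 0], [-6*t*e^{-4*t}, (1 - 3*t)*e^{-4*t}, -9*t*e^{-4*t}], [2*t*e^{-4*t}, t*e^{-4*t}, (3*t + 1)*e^{-4*t}]]

A has Jordan form J = [[-4, 1, 0], [0, -4, 0], [0, 0, -4]] with A = PJP^{-1}, so e^{tA} = P e^{tJ} P^{-1}.

For a Jordan block J_k(λ), e^{tJ_k(λ)} = e^{λt} · (I + tN + t^2 N^2/2! + ... + t^{k-1} N^{k-1}/(k-1)!) where N is the nilpotent superdiagonal part.

Assembling the blocks and conjugating back gives the entries of e^{tA} as shown above.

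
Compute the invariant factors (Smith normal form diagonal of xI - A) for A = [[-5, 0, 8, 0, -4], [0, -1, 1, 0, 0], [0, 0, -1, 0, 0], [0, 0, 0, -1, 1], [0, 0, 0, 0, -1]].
The Jordan structure of A has elementary divisors (x + 5), (x + 1)^2, (x + 1)^2. Arranging the block sizes at each eigenvalue in decreasing order and taking row products gives the invariant factors.

Invariant factors (smallest first, each dividing the next): (x + 1)^2, (x + 1)^2(x + 5).

Check: the last factor (x + 1)^2(x + 5) is the minimal polynomial, and the product (x + 1)^4(x + 5) is the characteristic polynomial.

(x + 1)^2, (x + 1)^2(x + 5)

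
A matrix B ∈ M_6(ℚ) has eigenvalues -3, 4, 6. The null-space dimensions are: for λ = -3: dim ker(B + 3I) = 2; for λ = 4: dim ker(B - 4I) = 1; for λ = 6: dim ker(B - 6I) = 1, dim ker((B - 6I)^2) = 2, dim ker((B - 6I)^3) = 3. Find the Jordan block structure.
λ = -3: successive nullity increments [2] count blocks of size ≥ k; block sizes are [1, 1].
λ = 4: successive nullity increments [1] count blocks of size ≥ k; block sizes are [1].
λ = 6: successive nullity increments [1, 1, 1] count blocks of size ≥ k; block sizes are [3].

Jordan blocks: (-3, 1), (-3, 1), (4, 1), (6, 3)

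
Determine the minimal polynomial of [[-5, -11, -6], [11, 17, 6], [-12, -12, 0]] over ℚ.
The characteristic polynomial factors as x(x - 6)^2. The minimal polynomial is ∏(x - λ)^{k_λ} where k_λ is the size of the largest Jordan block at λ.

For λ = 0: rank(A) = 2, and the largest Jordan block has size 1 (the smallest k with rank(A^k) = rank(A^(k+1))).
For λ = 6: rank(A - 6I) = 2, and the largest Jordan block has size 2 (the smallest k with rank((A - 6I)^k) = rank((A - 6I)^(k+1))).

So m_A(x) = x(x - 6)^2.

m_A(x) = x(x - 6)^2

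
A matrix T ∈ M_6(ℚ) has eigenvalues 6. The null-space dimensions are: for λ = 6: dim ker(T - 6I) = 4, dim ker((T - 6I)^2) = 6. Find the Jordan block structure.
Jordan blocks: (6, 2), (6, 2), (6, 1), (6, 1)

λ = 6: successive nullity increments [4, 2] count blocks of size ≥ k; block sizes are [2, 2, 1, 1].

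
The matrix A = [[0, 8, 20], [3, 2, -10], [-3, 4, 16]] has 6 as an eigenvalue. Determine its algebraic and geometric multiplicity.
The characteristic polynomial is (x - 6)^3, so the factor x - 6 appears with exponent 3: the algebraic multiplicity is 3.

rank(A - 6I) = 1, so the eigenspace has dimension 3 - 1 = 2: the geometric multiplicity is 2.

Since 2 < 3, A is not diagonalizable.

algebraic multiplicity 3, geometric multiplicity 2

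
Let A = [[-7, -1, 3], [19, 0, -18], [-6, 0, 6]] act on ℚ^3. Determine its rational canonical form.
R = [[0, 0, 6], [1, 0, 5], [0, 1, -1]]

The invariant factors of A (the non-unit diagonal entries of the Smith normal form of xI - A over ℚ[x]) are (x + 2)(x^2 - x - 3), each dividing the next. The characteristic polynomial is their product, (x + 2)(x^2 - x - 3).

The rational canonical form is the block-diagonal matrix of companion matrices C(f_i):
R = [[0, 0, 6], [1, 0, 5], [0, 1, -1]].

Note the characteristic polynomial does not split into linear factors over ℚ, so A has no Jordan form over ℚ; the rational canonical form exists over any field.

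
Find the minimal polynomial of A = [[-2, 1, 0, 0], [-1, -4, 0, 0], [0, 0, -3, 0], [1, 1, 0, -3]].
m_A(x) = (x + 3)^2

The characteristic polynomial factors as (x + 3)^4. The minimal polynomial is ∏(x - λ)^{k_λ} where k_λ is the size of the largest Jordan block at λ.

For λ = -3: rank(A + 3I) = 1, and the largest Jordan block has size 2 (the smallest k with rank((A + 3I)^k) = rank((A + 3I)^(k+1))).

So m_A(x) = (x + 3)^2.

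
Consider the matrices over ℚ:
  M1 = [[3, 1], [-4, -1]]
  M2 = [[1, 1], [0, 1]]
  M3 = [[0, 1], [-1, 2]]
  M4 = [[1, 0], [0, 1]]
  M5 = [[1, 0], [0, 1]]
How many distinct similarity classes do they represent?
Characteristic polynomials: χ_{M1} = (x - 1)^2, χ_{M2} = (x - 1)^2, χ_{M3} = (x - 1)^2, χ_{M4} = (x - 1)^2, χ_{M5} = (x - 1)^2.

{M1, M2, M3}: invariant factors (x - 1)^2.

{M4, M5}: invariant factors x - 1, x - 1.

Matrices are similar if and only if their invariant-factor lists agree; the partition into similarity classes is {M1, M2, M3}, {M4, M5}.

2 classes: {M1, M2, M3}, {M4, M5}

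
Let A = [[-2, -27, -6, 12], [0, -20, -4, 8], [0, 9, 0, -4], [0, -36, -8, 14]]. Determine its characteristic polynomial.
xI - A = [[x + 2, 27, 6, -12], [0, x + 20, 4, -8], [0, -9, x, 4], [0, 36, 8, x - 14]].

Expanding det(xI - A) along the first row:
det(xI - A) = + (x + 2)·det([[x + 20, 4, -8], [-9, x, 4], [36, 8, x - 14]]) - (27)·det([[0, 4, -8], [0, x, 4], [0, 8, x - 14]]) + (6)·det([[0, x + 20, -8], [0, -9, 4], [0, 36, x - 14]]) - (-12)·det([[0, x + 20, 4], [0, -9, x], [0, 36, 8]]).

Evaluating gives χ_A(x) = x^4 + 8x^3 + 24x^2 + 32x + 16 = (x + 2)^4.

χ_A(x) = (x + 2)^4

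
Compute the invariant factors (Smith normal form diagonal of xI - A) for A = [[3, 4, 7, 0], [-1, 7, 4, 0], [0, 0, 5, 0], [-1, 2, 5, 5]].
The Jordan structure of A has elementary divisors (x - 5)^3, (x - 5). Arranging the block sizes at each eigenvalue in decreasing order and taking row products gives the invariant factors.

Invariant factors (smallest first, each dividing the next): x - 5, (x - 5)^3.

Check: the last factor (x - 5)^3 is the minimal polynomial, and the product (x - 5)^4 is the characteristic polynomial.

x - 5, (x - 5)^3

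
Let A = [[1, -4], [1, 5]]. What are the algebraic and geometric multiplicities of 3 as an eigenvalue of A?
algebraic multiplicity 2, geometric multiplicity 1

The characteristic polynomial is (x - 3)^2, so the factor x - 3 appears with exponent 2: the algebraic multiplicity is 2.

rank(A - 3I) = 1, so the eigenspace has dimension 2 - 1 = 1: the geometric multiplicity is 1.

Since 1 < 2, A is not diagonalizable.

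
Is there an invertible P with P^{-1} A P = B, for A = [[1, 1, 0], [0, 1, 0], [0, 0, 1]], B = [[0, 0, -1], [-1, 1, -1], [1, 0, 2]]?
Yes.

Two matrices over a field are similar if and only if they have the same invariant factors.

Both A and B have characteristic polynomial (x - 1)^3 and minimal polynomial (x - 1)^2. Computing further, both have invariant factors x - 1, (x - 1)^2. Hence A and B are similar.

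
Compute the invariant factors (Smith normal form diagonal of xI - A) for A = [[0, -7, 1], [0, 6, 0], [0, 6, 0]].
The Jordan structure of A has elementary divisors x^2, (x - 6). Arranging the block sizes at each eigenvalue in decreasing order and taking row products gives the invariant factors.

Invariant factors (smallest first, each dividing the next): x^2(x - 6).

Check: the last factor x^2(x - 6) is the minimal polynomial, and the product x^2(x - 6) is the characteristic polynomial.

x^2(x - 6)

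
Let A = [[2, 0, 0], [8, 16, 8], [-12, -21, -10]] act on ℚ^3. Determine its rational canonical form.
The invariant factors of A (the non-unit diagonal entries of the Smith normal form of xI - A over ℚ[x]) are x - 2, (x - 4)(x - 2), each dividing the next. The characteristic polynomial is their product, (x - 4)(x - 2)^2.

The rational canonical form is the block-diagonal matrix of companion matrices C(f_i):
R = [[2, 0, 0], [0, 0, -8], [0, 1, 6]].

R = [[2, 0, 0], [0, 0, -8], [0, 1, 6]]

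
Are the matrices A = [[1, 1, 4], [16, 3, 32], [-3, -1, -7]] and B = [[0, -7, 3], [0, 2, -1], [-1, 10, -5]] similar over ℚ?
Yes.

Two matrices over a field are similar if and only if they have the same invariant factors.

Both A and B have characteristic polynomial (x + 1)^3 and minimal polynomial (x + 1)^3. Computing further, both have invariant factors (x + 1)^3. Hence A and B are similar.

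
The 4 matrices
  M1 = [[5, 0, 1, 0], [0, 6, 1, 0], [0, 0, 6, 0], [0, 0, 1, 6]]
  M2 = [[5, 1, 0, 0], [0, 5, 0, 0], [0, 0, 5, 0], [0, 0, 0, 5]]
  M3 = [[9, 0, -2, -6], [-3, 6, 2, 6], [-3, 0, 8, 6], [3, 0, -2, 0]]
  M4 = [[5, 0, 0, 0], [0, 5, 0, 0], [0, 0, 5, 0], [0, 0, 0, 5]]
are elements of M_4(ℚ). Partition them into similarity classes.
4 classes: {M1}, {M2}, {M3}, {M4}

Characteristic polynomials: χ_{M1} = (x - 6)^3(x - 5), χ_{M2} = (x - 5)^4, χ_{M3} = (x - 6)^3(x - 5), χ_{M4} = (x - 5)^4.

{M1}: invariant factors x - 6, (x - 6)^2(x - 5).

{M2}: invariant factors x - 5, x - 5, (x - 5)^2.

{M3}: invariant factors x - 6, x - 6, (x - 6)(x - 5).

{M4}: invariant factors x - 5, x - 5, x - 5, x - 5.

Matrices are similar if and only if their invariant-factor lists agree; the partition into similarity classes is {M1}, {M2}, {M3}, {M4}.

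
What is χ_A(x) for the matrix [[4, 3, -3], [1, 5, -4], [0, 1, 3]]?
xI - A = [[x - 4, -3, 3], [-1, x - 5, 4], [0, -1, x - 3]].

Expanding det(xI - A) along the first row:
det(xI - A) = + (x - 4)·det([[x - 5, 4], [-1, x - 3]]) - (-3)·det([[-1, 4], [0, x - 3]]) + (3)·det([[-1, x - 5], [0, -1]]).

Evaluating gives χ_A(x) = x^3 - 12x^2 + 48x - 64 = (x - 4)^3.

χ_A(x) = (x - 4)^3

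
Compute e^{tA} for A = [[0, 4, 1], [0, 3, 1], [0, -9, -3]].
A has Jordan form J = [[0, 1, 0], [0, 0, 1], [0, 0, 0]] with A = PJP^{-1}, so e^{tA} = P e^{tJ} P^{-1}.

For a Jordan block J_k(λ), e^{tJ_k(λ)} = e^{λt} · (I + tN + t^2 N^2/2! + ... + t^{k-1} N^{k-1}/(k-1)!) where N is the nilpotent superdiagonal part.

Assembling the blocks and conjugating back gives the entries of e^{tA} as shown above.

e^{tA} = [[1, t*(3*t + 8)/2, t*(t/2 + 1)], [0, 3*t + 1, t], [0, -9*t, 1 - 3*t]]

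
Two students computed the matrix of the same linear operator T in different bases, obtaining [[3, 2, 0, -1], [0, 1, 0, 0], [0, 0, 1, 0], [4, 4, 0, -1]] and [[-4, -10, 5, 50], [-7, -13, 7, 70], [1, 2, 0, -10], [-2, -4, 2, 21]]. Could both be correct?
Two matrices over a field are similar if and only if they have the same invariant factors.

Both A and B have characteristic polynomial (x - 1)^4 and minimal polynomial (x - 1)^2. Computing further, both have invariant factors x - 1, x - 1, (x - 1)^2. Hence A and B are similar.

Yes.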